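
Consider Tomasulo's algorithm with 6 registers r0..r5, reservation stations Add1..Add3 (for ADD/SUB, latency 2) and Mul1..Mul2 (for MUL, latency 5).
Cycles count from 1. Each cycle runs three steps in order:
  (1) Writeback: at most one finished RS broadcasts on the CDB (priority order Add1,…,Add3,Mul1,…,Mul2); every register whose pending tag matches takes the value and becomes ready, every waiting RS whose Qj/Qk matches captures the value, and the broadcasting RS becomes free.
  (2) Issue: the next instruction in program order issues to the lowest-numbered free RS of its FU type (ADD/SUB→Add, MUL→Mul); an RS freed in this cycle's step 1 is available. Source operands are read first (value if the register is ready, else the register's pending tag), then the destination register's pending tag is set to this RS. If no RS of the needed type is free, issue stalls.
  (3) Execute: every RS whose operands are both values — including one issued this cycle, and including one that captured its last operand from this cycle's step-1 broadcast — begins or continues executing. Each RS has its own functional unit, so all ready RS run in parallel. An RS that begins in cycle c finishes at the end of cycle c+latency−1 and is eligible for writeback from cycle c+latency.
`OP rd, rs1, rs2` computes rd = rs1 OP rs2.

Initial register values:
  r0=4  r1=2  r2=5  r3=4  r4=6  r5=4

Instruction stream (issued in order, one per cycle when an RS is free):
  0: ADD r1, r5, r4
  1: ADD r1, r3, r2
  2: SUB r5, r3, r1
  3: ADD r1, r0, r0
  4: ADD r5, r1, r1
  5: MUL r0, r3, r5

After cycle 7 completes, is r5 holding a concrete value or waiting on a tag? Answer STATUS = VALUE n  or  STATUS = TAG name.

c1: issue ADD r1<-Add1 | r0:4,r1:Add1,r2:5,r3:4,r4:6,r5:4
c2: issue ADD r1<-Add2 | r0:4,r1:Add2,r2:5,r3:4,r4:6,r5:4
c3: CDB Add1=10; issue SUB r5<-Add1 | r0:4,r1:Add2,r2:5,r3:4,r4:6,r5:Add1
c4: CDB Add2=9; issue ADD r1<-Add2 | r0:4,r1:Add2,r2:5,r3:4,r4:6,r5:Add1
c5: issue ADD r5<-Add3 | r0:4,r1:Add2,r2:5,r3:4,r4:6,r5:Add3
c6: CDB Add1=-5; issue MUL r0<-Mul1 | r0:Mul1,r1:Add2,r2:5,r3:4,r4:6,r5:Add3
c7: CDB Add2=8 | r0:Mul1,r1:8,r2:5,r3:4,r4:6,r5:Add3

STATUS = TAG Add3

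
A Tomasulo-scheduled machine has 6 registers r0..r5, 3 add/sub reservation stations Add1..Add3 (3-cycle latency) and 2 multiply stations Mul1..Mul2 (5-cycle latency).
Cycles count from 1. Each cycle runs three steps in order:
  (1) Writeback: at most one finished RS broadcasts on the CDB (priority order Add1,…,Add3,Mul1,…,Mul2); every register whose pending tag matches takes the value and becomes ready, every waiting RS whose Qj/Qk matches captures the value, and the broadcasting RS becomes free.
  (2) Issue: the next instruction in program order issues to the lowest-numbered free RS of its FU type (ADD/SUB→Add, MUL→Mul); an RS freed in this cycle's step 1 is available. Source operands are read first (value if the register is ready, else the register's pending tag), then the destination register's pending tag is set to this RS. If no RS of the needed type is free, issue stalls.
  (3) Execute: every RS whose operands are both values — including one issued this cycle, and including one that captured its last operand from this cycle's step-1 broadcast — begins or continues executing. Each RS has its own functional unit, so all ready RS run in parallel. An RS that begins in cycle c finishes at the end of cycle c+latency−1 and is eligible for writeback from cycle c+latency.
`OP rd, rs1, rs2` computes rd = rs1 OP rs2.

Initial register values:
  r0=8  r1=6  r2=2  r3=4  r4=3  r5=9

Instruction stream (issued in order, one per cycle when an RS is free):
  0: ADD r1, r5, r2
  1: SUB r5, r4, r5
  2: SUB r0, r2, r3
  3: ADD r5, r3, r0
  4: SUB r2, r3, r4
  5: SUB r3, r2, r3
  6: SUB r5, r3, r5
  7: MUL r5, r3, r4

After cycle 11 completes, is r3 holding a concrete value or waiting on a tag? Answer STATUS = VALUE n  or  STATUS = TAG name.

STATUS = VALUE -3

  c1: issue ADD r1<-Add1  regs: r0:8,r1:Add1,r2:2,r3:4,r4:3,r5:9
  c2: issue SUB r5<-Add2  regs: r0:8,r1:Add1,r2:2,r3:4,r4:3,r5:Add2
  c3: issue SUB r0<-Add3  regs: r0:Add3,r1:Add1,r2:2,r3:4,r4:3,r5:Add2
  c4: CDB Add1=11; issue ADD r5<-Add1  regs: r0:Add3,r1:11,r2:2,r3:4,r4:3,r5:Add1
  c5: CDB Add2=-6; issue SUB r2<-Add2  regs: r0:Add3,r1:11,r2:Add2,r3:4,r4:3,r5:Add1
  c6: CDB Add3=-2; issue SUB r3<-Add3  regs: r0:-2,r1:11,r2:Add2,r3:Add3,r4:3,r5:Add1
  c7: stall  regs: r0:-2,r1:11,r2:Add2,r3:Add3,r4:3,r5:Add1
  c8: CDB Add2=1; issue SUB r5<-Add2  regs: r0:-2,r1:11,r2:1,r3:Add3,r4:3,r5:Add2
  c9: CDB Add1=2; issue MUL r5<-Mul1  regs: r0:-2,r1:11,r2:1,r3:Add3,r4:3,r5:Mul1
  c10: -  regs: r0:-2,r1:11,r2:1,r3:Add3,r4:3,r5:Mul1
  c11: CDB Add3=-3  regs: r0:-2,r1:11,r2:1,r3:-3,r4:3,r5:Mul1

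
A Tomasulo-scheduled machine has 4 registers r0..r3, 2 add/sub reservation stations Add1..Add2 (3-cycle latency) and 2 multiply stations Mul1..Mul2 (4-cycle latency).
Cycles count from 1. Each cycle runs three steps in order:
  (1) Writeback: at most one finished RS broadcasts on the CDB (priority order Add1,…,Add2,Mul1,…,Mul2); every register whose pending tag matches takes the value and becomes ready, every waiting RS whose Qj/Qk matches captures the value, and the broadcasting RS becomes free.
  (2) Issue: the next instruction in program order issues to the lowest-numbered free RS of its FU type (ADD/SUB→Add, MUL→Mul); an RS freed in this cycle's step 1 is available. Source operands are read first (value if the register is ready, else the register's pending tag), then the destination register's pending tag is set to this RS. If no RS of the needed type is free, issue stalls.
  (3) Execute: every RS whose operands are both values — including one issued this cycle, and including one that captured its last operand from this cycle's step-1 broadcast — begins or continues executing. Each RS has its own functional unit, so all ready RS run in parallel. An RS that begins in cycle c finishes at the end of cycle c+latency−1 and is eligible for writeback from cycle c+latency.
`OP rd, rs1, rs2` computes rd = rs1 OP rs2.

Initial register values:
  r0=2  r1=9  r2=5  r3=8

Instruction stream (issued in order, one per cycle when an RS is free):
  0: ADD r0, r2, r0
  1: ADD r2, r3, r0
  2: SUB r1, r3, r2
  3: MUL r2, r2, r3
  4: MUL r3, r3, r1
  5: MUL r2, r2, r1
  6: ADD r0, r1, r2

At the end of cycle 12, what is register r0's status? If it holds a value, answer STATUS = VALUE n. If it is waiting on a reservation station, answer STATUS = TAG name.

c1: issue ADD r0<-Add1 | r0:Add1,r1:9,r2:5,r3:8
c2: issue ADD r2<-Add2 | r0:Add1,r1:9,r2:Add2,r3:8
c3: stall | r0:Add1,r1:9,r2:Add2,r3:8
c4: CDB Add1=7; issue SUB r1<-Add1 | r0:7,r1:Add1,r2:Add2,r3:8
c5: issue MUL r2<-Mul1 | r0:7,r1:Add1,r2:Mul1,r3:8
c6: issue MUL r3<-Mul2 | r0:7,r1:Add1,r2:Mul1,r3:Mul2
c7: CDB Add2=15; stall | r0:7,r1:Add1,r2:Mul1,r3:Mul2
c8: stall | r0:7,r1:Add1,r2:Mul1,r3:Mul2
c9: stall | r0:7,r1:Add1,r2:Mul1,r3:Mul2
c10: CDB Add1=-7; stall | r0:7,r1:-7,r2:Mul1,r3:Mul2
c11: CDB Mul1=120; issue MUL r2<-Mul1 | r0:7,r1:-7,r2:Mul1,r3:Mul2
c12: issue ADD r0<-Add1 | r0:Add1,r1:-7,r2:Mul1,r3:Mul2

STATUS = TAG Add1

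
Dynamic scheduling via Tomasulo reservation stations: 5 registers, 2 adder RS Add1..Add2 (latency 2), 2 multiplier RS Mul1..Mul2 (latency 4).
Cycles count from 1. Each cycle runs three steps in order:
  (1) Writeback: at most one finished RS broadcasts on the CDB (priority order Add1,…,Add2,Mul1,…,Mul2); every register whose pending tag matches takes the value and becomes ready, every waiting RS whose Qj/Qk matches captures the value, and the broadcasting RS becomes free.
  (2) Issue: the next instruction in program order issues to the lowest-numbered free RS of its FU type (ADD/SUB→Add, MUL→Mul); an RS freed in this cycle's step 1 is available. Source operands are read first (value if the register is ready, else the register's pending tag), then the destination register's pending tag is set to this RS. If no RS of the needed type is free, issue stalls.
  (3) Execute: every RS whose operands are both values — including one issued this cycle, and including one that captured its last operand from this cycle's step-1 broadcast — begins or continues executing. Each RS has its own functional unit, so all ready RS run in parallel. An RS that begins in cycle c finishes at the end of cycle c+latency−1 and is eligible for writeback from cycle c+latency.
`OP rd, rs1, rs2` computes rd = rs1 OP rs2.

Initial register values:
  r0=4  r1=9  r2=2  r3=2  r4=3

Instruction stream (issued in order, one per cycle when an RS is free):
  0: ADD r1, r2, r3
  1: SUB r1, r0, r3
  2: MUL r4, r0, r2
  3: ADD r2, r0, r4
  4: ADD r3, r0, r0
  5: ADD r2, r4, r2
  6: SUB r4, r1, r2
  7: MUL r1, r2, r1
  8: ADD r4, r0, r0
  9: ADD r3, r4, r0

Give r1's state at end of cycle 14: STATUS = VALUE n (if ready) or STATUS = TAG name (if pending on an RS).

STATUS = TAG Mul1

  c1: issue ADD r1<-Add1  regs: r0:4,r1:Add1,r2:2,r3:2,r4:3
  c2: issue SUB r1<-Add2  regs: r0:4,r1:Add2,r2:2,r3:2,r4:3
  c3: CDB Add1=4; issue MUL r4<-Mul1  regs: r0:4,r1:Add2,r2:2,r3:2,r4:Mul1
  c4: CDB Add2=2; issue ADD r2<-Add1  regs: r0:4,r1:2,r2:Add1,r3:2,r4:Mul1
  c5: issue ADD r3<-Add2  regs: r0:4,r1:2,r2:Add1,r3:Add2,r4:Mul1
  c6: stall  regs: r0:4,r1:2,r2:Add1,r3:Add2,r4:Mul1
  c7: CDB Add2=8; issue ADD r2<-Add2  regs: r0:4,r1:2,r2:Add2,r3:8,r4:Mul1
  c8: CDB Mul1=8; stall  regs: r0:4,r1:2,r2:Add2,r3:8,r4:8
  c9: stall  regs: r0:4,r1:2,r2:Add2,r3:8,r4:8
  c10: CDB Add1=12; issue SUB r4<-Add1  regs: r0:4,r1:2,r2:Add2,r3:8,r4:Add1
  c11: issue MUL r1<-Mul1  regs: r0:4,r1:Mul1,r2:Add2,r3:8,r4:Add1
  c12: CDB Add2=20; issue ADD r4<-Add2  regs: r0:4,r1:Mul1,r2:20,r3:8,r4:Add2
  c13: stall  regs: r0:4,r1:Mul1,r2:20,r3:8,r4:Add2
  c14: CDB Add1=-18; issue ADD r3<-Add1  regs: r0:4,r1:Mul1,r2:20,r3:Add1,r4:Add2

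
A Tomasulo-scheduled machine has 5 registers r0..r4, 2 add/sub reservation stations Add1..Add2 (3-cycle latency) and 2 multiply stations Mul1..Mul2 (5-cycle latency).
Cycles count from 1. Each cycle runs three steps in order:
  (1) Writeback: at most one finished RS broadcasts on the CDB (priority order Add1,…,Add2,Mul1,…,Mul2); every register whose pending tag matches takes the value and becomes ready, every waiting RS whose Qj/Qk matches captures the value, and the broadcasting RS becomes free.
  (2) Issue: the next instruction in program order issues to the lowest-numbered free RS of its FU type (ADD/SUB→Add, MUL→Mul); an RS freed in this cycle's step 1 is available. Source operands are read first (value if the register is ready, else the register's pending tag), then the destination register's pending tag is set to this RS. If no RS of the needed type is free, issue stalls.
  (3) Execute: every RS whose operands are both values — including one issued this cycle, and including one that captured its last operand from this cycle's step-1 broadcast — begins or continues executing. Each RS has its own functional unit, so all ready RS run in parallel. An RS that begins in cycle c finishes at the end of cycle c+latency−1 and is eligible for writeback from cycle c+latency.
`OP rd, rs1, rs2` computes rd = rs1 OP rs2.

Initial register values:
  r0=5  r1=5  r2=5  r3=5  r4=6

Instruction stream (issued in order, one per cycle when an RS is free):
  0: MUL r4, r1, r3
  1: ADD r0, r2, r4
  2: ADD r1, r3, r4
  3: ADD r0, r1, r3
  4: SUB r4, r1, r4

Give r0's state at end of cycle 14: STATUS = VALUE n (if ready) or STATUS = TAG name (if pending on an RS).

  c1: issue MUL r4<-Mul1  regs: r0:5,r1:5,r2:5,r3:5,r4:Mul1
  c2: issue ADD r0<-Add1  regs: r0:Add1,r1:5,r2:5,r3:5,r4:Mul1
  c3: issue ADD r1<-Add2  regs: r0:Add1,r1:Add2,r2:5,r3:5,r4:Mul1
  c4: stall  regs: r0:Add1,r1:Add2,r2:5,r3:5,r4:Mul1
  c5: stall  regs: r0:Add1,r1:Add2,r2:5,r3:5,r4:Mul1
  c6: CDB Mul1=25; stall  regs: r0:Add1,r1:Add2,r2:5,r3:5,r4:25
  c7: stall  regs: r0:Add1,r1:Add2,r2:5,r3:5,r4:25
  c8: stall  regs: r0:Add1,r1:Add2,r2:5,r3:5,r4:25
  c9: CDB Add1=30; issue ADD r0<-Add1  regs: r0:Add1,r1:Add2,r2:5,r3:5,r4:25
  c10: CDB Add2=30; issue SUB r4<-Add2  regs: r0:Add1,r1:30,r2:5,r3:5,r4:Add2
  c11: -  regs: r0:Add1,r1:30,r2:5,r3:5,r4:Add2
  c12: -  regs: r0:Add1,r1:30,r2:5,r3:5,r4:Add2
  c13: CDB Add1=35  regs: r0:35,r1:30,r2:5,r3:5,r4:Add2
  c14: CDB Add2=5  regs: r0:35,r1:30,r2:5,r3:5,r4:5

STATUS = VALUE 35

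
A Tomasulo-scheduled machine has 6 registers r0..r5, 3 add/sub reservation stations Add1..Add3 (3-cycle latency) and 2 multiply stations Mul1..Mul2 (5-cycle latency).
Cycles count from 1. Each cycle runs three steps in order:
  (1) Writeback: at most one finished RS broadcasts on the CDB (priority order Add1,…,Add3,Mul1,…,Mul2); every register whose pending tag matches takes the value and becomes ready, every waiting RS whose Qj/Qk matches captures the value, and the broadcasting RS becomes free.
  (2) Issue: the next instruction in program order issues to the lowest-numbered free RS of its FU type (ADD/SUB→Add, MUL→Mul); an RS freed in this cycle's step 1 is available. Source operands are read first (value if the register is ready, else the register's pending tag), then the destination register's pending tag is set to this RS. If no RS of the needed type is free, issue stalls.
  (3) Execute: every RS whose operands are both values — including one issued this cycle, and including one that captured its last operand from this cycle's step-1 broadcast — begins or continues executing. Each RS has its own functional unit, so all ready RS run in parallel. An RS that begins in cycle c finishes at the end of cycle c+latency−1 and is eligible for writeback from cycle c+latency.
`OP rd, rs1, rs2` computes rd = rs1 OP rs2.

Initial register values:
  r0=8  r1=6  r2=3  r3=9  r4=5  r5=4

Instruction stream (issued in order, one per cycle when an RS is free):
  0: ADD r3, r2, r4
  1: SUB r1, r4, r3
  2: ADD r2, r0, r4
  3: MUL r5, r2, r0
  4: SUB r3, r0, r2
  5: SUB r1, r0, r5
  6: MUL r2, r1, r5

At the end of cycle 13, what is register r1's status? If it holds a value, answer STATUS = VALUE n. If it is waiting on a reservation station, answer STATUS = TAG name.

  c1: issue ADD r3<-Add1  regs: r0:8,r1:6,r2:3,r3:Add1,r4:5,r5:4
  c2: issue SUB r1<-Add2  regs: r0:8,r1:Add2,r2:3,r3:Add1,r4:5,r5:4
  c3: issue ADD r2<-Add3  regs: r0:8,r1:Add2,r2:Add3,r3:Add1,r4:5,r5:4
  c4: CDB Add1=8; issue MUL r5<-Mul1  regs: r0:8,r1:Add2,r2:Add3,r3:8,r4:5,r5:Mul1
  c5: issue SUB r3<-Add1  regs: r0:8,r1:Add2,r2:Add3,r3:Add1,r4:5,r5:Mul1
  c6: CDB Add3=13; issue SUB r1<-Add3  regs: r0:8,r1:Add3,r2:13,r3:Add1,r4:5,r5:Mul1
  c7: CDB Add2=-3; issue MUL r2<-Mul2  regs: r0:8,r1:Add3,r2:Mul2,r3:Add1,r4:5,r5:Mul1
  c8: -  regs: r0:8,r1:Add3,r2:Mul2,r3:Add1,r4:5,r5:Mul1
  c9: CDB Add1=-5  regs: r0:8,r1:Add3,r2:Mul2,r3:-5,r4:5,r5:Mul1
  c10: -  regs: r0:8,r1:Add3,r2:Mul2,r3:-5,r4:5,r5:Mul1
  c11: CDB Mul1=104  regs: r0:8,r1:Add3,r2:Mul2,r3:-5,r4:5,r5:104
  c12: -  regs: r0:8,r1:Add3,r2:Mul2,r3:-5,r4:5,r5:104
  c13: -  regs: r0:8,r1:Add3,r2:Mul2,r3:-5,r4:5,r5:104

STATUS = TAG Add3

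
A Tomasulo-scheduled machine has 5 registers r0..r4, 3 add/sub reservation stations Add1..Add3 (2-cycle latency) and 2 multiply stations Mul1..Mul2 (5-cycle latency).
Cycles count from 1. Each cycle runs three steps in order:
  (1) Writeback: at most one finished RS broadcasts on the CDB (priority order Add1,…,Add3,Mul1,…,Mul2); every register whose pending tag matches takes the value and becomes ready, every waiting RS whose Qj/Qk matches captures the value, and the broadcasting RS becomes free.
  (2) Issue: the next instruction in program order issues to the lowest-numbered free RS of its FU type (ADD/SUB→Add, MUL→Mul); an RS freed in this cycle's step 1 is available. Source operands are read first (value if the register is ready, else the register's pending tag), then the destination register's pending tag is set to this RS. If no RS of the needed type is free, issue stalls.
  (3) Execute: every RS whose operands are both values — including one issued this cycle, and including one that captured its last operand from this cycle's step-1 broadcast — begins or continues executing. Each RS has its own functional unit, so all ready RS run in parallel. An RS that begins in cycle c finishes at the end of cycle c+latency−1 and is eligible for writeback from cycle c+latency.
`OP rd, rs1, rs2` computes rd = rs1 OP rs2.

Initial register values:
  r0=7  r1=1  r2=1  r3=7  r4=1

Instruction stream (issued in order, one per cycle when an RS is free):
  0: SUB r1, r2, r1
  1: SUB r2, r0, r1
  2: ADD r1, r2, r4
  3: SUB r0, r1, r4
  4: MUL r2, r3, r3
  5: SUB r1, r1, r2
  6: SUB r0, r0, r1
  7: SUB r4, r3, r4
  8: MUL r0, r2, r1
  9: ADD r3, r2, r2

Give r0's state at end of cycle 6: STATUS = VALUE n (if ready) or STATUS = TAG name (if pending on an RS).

  c1: issue SUB r1<-Add1  regs: r0:7,r1:Add1,r2:1,r3:7,r4:1
  c2: issue SUB r2<-Add2  regs: r0:7,r1:Add1,r2:Add2,r3:7,r4:1
  c3: CDB Add1=0; issue ADD r1<-Add1  regs: r0:7,r1:Add1,r2:Add2,r3:7,r4:1
  c4: issue SUB r0<-Add3  regs: r0:Add3,r1:Add1,r2:Add2,r3:7,r4:1
  c5: CDB Add2=7; issue MUL r2<-Mul1  regs: r0:Add3,r1:Add1,r2:Mul1,r3:7,r4:1
  c6: issue SUB r1<-Add2  regs: r0:Add3,r1:Add2,r2:Mul1,r3:7,r4:1

STATUS = TAG Add3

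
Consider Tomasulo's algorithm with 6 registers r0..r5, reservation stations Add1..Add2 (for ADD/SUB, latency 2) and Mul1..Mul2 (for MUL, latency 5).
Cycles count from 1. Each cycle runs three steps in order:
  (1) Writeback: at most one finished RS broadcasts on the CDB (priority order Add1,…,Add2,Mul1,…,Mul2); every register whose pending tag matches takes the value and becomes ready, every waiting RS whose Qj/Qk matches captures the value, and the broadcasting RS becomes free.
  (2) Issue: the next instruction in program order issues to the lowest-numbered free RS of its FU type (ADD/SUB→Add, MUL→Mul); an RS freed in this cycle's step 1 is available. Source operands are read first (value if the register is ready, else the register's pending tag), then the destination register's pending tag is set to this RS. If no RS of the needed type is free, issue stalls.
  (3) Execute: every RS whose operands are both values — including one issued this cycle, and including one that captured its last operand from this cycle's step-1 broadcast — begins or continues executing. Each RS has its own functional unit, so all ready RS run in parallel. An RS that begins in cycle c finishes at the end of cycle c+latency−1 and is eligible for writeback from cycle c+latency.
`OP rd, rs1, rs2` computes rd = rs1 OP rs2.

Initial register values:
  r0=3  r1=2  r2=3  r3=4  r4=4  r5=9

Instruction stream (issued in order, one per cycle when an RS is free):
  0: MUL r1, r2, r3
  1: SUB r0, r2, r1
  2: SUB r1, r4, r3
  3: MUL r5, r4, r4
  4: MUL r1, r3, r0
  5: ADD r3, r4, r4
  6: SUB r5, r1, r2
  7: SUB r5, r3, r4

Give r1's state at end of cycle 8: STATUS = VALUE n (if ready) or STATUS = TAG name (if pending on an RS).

  c1: issue MUL r1<-Mul1  regs: r0:3,r1:Mul1,r2:3,r3:4,r4:4,r5:9
  c2: issue SUB r0<-Add1  regs: r0:Add1,r1:Mul1,r2:3,r3:4,r4:4,r5:9
  c3: issue SUB r1<-Add2  regs: r0:Add1,r1:Add2,r2:3,r3:4,r4:4,r5:9
  c4: issue MUL r5<-Mul2  regs: r0:Add1,r1:Add2,r2:3,r3:4,r4:4,r5:Mul2
  c5: CDB Add2=0; stall  regs: r0:Add1,r1:0,r2:3,r3:4,r4:4,r5:Mul2
  c6: CDB Mul1=12; issue MUL r1<-Mul1  regs: r0:Add1,r1:Mul1,r2:3,r3:4,r4:4,r5:Mul2
  c7: issue ADD r3<-Add2  regs: r0:Add1,r1:Mul1,r2:3,r3:Add2,r4:4,r5:Mul2
  c8: CDB Add1=-9; issue SUB r5<-Add1  regs: r0:-9,r1:Mul1,r2:3,r3:Add2,r4:4,r5:Add1

STATUS = TAG Mul1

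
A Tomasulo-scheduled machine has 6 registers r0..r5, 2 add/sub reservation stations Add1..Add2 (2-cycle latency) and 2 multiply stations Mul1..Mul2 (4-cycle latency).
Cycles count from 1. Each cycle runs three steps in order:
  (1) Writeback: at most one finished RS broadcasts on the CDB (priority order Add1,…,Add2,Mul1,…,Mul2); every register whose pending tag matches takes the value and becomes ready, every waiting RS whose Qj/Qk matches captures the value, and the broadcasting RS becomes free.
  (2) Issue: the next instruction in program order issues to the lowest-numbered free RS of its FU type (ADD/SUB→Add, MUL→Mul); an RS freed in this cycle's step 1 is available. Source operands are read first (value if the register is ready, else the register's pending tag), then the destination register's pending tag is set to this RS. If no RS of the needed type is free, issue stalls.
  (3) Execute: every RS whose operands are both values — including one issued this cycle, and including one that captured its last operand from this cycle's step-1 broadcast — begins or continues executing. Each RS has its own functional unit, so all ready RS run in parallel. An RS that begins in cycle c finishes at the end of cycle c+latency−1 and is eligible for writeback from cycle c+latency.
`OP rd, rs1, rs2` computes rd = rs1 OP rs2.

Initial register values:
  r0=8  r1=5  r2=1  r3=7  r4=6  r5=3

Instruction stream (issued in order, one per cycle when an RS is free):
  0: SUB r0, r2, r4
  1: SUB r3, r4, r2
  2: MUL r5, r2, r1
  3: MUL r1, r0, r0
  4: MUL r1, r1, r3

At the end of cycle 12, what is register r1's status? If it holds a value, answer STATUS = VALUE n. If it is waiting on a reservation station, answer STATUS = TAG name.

cycle 1: issue SUB r0<-Add1 // r0:Add1,r1:5,r2:1,r3:7,r4:6,r5:3
cycle 2: issue SUB r3<-Add2 // r0:Add1,r1:5,r2:1,r3:Add2,r4:6,r5:3
cycle 3: CDB Add1=-5; issue MUL r5<-Mul1 // r0:-5,r1:5,r2:1,r3:Add2,r4:6,r5:Mul1
cycle 4: CDB Add2=5; issue MUL r1<-Mul2 // r0:-5,r1:Mul2,r2:1,r3:5,r4:6,r5:Mul1
cycle 5: stall // r0:-5,r1:Mul2,r2:1,r3:5,r4:6,r5:Mul1
cycle 6: stall // r0:-5,r1:Mul2,r2:1,r3:5,r4:6,r5:Mul1
cycle 7: CDB Mul1=5; issue MUL r1<-Mul1 // r0:-5,r1:Mul1,r2:1,r3:5,r4:6,r5:5
cycle 8: CDB Mul2=25 // r0:-5,r1:Mul1,r2:1,r3:5,r4:6,r5:5
cycle 9: - // r0:-5,r1:Mul1,r2:1,r3:5,r4:6,r5:5
cycle 10: - // r0:-5,r1:Mul1,r2:1,r3:5,r4:6,r5:5
cycle 11: - // r0:-5,r1:Mul1,r2:1,r3:5,r4:6,r5:5
cycle 12: CDB Mul1=125 // r0:-5,r1:125,r2:1,r3:5,r4:6,r5:5

STATUS = VALUE 125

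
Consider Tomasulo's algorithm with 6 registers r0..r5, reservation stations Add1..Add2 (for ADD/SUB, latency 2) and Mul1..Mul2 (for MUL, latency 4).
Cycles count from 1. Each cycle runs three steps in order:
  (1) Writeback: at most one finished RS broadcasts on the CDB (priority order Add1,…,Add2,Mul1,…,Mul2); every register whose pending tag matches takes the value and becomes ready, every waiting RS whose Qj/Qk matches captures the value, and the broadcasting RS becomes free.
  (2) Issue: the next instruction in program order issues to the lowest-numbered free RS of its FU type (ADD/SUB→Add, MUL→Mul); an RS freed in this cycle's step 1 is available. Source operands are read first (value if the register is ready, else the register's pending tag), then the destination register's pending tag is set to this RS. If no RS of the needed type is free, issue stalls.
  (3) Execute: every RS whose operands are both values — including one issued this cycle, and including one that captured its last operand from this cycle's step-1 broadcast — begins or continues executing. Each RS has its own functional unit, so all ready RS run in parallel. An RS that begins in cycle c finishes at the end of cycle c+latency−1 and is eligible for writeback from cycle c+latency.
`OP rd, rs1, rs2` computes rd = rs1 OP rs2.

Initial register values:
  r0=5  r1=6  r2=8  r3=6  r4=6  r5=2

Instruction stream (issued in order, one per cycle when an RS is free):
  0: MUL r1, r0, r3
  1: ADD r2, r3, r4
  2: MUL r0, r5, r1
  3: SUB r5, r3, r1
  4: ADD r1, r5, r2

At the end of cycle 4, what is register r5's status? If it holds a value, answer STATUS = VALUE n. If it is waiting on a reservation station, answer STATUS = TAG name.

cycle 1: issue MUL r1<-Mul1 // r0:5,r1:Mul1,r2:8,r3:6,r4:6,r5:2
cycle 2: issue ADD r2<-Add1 // r0:5,r1:Mul1,r2:Add1,r3:6,r4:6,r5:2
cycle 3: issue MUL r0<-Mul2 // r0:Mul2,r1:Mul1,r2:Add1,r3:6,r4:6,r5:2
cycle 4: CDB Add1=12; issue SUB r5<-Add1 // r0:Mul2,r1:Mul1,r2:12,r3:6,r4:6,r5:Add1

STATUS = TAG Add1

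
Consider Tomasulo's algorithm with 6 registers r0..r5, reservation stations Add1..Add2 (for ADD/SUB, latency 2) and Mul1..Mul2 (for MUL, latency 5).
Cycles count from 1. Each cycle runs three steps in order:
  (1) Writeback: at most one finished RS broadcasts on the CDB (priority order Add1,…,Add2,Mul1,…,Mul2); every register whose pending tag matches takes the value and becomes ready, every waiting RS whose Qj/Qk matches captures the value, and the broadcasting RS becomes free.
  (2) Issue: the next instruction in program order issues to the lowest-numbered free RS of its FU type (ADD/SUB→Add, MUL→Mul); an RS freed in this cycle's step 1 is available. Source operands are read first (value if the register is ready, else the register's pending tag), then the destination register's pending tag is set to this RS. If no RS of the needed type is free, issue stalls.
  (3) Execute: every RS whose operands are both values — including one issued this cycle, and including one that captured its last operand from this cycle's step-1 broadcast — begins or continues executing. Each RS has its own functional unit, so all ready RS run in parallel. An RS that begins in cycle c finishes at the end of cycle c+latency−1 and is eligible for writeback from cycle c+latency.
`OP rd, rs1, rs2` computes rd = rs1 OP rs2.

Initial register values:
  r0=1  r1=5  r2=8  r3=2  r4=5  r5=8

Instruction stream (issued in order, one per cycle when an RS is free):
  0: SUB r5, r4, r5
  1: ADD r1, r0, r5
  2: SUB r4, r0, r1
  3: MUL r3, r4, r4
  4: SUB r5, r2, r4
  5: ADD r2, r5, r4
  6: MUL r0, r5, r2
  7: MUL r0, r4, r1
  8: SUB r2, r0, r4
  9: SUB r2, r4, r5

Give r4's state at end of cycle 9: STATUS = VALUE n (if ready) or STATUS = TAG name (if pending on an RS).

STATUS = VALUE 3

  c1: issue SUB r5<-Add1  regs: r0:1,r1:5,r2:8,r3:2,r4:5,r5:Add1
  c2: issue ADD r1<-Add2  regs: r0:1,r1:Add2,r2:8,r3:2,r4:5,r5:Add1
  c3: CDB Add1=-3; issue SUB r4<-Add1  regs: r0:1,r1:Add2,r2:8,r3:2,r4:Add1,r5:-3
  c4: issue MUL r3<-Mul1  regs: r0:1,r1:Add2,r2:8,r3:Mul1,r4:Add1,r5:-3
  c5: CDB Add2=-2; issue SUB r5<-Add2  regs: r0:1,r1:-2,r2:8,r3:Mul1,r4:Add1,r5:Add2
  c6: stall  regs: r0:1,r1:-2,r2:8,r3:Mul1,r4:Add1,r5:Add2
  c7: CDB Add1=3; issue ADD r2<-Add1  regs: r0:1,r1:-2,r2:Add1,r3:Mul1,r4:3,r5:Add2
  c8: issue MUL r0<-Mul2  regs: r0:Mul2,r1:-2,r2:Add1,r3:Mul1,r4:3,r5:Add2
  c9: CDB Add2=5; stall  regs: r0:Mul2,r1:-2,r2:Add1,r3:Mul1,r4:3,r5:5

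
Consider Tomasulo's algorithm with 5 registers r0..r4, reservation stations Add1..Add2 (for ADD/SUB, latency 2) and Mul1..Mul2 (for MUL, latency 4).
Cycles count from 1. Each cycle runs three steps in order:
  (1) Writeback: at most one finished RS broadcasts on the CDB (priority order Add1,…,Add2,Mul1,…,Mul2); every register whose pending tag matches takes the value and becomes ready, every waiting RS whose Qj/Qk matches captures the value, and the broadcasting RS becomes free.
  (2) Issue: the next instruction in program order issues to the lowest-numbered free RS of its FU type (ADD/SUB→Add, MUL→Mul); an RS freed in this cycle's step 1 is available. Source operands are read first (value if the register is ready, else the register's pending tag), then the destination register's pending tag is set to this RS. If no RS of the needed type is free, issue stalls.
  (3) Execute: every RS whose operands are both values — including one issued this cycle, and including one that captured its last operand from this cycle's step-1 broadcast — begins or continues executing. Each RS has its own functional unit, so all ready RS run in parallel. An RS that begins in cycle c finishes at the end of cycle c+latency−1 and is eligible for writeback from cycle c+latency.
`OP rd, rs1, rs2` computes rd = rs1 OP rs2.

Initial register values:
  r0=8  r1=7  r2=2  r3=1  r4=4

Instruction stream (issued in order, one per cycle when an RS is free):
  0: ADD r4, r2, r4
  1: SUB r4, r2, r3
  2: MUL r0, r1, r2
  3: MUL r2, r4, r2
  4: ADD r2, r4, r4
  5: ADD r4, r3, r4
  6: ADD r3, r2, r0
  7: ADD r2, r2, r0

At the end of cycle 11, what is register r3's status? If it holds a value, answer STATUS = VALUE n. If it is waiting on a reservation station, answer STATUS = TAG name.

  c1: issue ADD r4<-Add1  regs: r0:8,r1:7,r2:2,r3:1,r4:Add1
  c2: issue SUB r4<-Add2  regs: r0:8,r1:7,r2:2,r3:1,r4:Add2
  c3: CDB Add1=6; issue MUL r0<-Mul1  regs: r0:Mul1,r1:7,r2:2,r3:1,r4:Add2
  c4: CDB Add2=1; issue MUL r2<-Mul2  regs: r0:Mul1,r1:7,r2:Mul2,r3:1,r4:1
  c5: issue ADD r2<-Add1  regs: r0:Mul1,r1:7,r2:Add1,r3:1,r4:1
  c6: issue ADD r4<-Add2  regs: r0:Mul1,r1:7,r2:Add1,r3:1,r4:Add2
  c7: CDB Add1=2; issue ADD r3<-Add1  regs: r0:Mul1,r1:7,r2:2,r3:Add1,r4:Add2
  c8: CDB Add2=2; issue ADD r2<-Add2  regs: r0:Mul1,r1:7,r2:Add2,r3:Add1,r4:2
  c9: CDB Mul1=14  regs: r0:14,r1:7,r2:Add2,r3:Add1,r4:2
  c10: CDB Mul2=2  regs: r0:14,r1:7,r2:Add2,r3:Add1,r4:2
  c11: CDB Add1=16  regs: r0:14,r1:7,r2:Add2,r3:16,r4:2

STATUS = VALUE 16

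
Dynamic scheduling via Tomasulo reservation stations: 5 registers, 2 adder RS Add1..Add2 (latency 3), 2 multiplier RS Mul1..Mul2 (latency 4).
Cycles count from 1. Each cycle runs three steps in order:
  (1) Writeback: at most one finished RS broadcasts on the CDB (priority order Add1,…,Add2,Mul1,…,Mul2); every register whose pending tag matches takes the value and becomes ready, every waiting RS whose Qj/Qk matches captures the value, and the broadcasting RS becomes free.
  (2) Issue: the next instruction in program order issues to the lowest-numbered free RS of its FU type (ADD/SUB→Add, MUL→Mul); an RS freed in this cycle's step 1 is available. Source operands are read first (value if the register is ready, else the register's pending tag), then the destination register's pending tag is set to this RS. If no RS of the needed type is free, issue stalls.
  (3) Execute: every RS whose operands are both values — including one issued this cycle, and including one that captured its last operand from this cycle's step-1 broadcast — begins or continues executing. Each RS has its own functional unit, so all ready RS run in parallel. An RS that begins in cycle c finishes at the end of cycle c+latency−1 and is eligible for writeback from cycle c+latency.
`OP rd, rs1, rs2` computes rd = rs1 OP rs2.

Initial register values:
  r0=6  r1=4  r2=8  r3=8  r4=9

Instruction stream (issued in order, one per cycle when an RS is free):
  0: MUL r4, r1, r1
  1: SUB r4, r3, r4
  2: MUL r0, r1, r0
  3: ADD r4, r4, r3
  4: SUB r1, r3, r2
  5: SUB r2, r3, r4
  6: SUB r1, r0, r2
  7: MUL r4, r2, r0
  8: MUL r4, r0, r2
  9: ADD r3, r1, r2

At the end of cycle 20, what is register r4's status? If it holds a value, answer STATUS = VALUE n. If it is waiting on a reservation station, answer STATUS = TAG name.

c1: issue MUL r4<-Mul1 | r0:6,r1:4,r2:8,r3:8,r4:Mul1
c2: issue SUB r4<-Add1 | r0:6,r1:4,r2:8,r3:8,r4:Add1
c3: issue MUL r0<-Mul2 | r0:Mul2,r1:4,r2:8,r3:8,r4:Add1
c4: issue ADD r4<-Add2 | r0:Mul2,r1:4,r2:8,r3:8,r4:Add2
c5: CDB Mul1=16; stall | r0:Mul2,r1:4,r2:8,r3:8,r4:Add2
c6: stall | r0:Mul2,r1:4,r2:8,r3:8,r4:Add2
c7: CDB Mul2=24; stall | r0:24,r1:4,r2:8,r3:8,r4:Add2
c8: CDB Add1=-8; issue SUB r1<-Add1 | r0:24,r1:Add1,r2:8,r3:8,r4:Add2
c9: stall | r0:24,r1:Add1,r2:8,r3:8,r4:Add2
c10: stall | r0:24,r1:Add1,r2:8,r3:8,r4:Add2
c11: CDB Add1=0; issue SUB r2<-Add1 | r0:24,r1:0,r2:Add1,r3:8,r4:Add2
c12: CDB Add2=0; issue SUB r1<-Add2 | r0:24,r1:Add2,r2:Add1,r3:8,r4:0
c13: issue MUL r4<-Mul1 | r0:24,r1:Add2,r2:Add1,r3:8,r4:Mul1
c14: issue MUL r4<-Mul2 | r0:24,r1:Add2,r2:Add1,r3:8,r4:Mul2
c15: CDB Add1=8; issue ADD r3<-Add1 | r0:24,r1:Add2,r2:8,r3:Add1,r4:Mul2
c16: - | r0:24,r1:Add2,r2:8,r3:Add1,r4:Mul2
c17: - | r0:24,r1:Add2,r2:8,r3:Add1,r4:Mul2
c18: CDB Add2=16 | r0:24,r1:16,r2:8,r3:Add1,r4:Mul2
c19: CDB Mul1=192 | r0:24,r1:16,r2:8,r3:Add1,r4:Mul2
c20: CDB Mul2=192 | r0:24,r1:16,r2:8,r3:Add1,r4:192

STATUS = VALUE 192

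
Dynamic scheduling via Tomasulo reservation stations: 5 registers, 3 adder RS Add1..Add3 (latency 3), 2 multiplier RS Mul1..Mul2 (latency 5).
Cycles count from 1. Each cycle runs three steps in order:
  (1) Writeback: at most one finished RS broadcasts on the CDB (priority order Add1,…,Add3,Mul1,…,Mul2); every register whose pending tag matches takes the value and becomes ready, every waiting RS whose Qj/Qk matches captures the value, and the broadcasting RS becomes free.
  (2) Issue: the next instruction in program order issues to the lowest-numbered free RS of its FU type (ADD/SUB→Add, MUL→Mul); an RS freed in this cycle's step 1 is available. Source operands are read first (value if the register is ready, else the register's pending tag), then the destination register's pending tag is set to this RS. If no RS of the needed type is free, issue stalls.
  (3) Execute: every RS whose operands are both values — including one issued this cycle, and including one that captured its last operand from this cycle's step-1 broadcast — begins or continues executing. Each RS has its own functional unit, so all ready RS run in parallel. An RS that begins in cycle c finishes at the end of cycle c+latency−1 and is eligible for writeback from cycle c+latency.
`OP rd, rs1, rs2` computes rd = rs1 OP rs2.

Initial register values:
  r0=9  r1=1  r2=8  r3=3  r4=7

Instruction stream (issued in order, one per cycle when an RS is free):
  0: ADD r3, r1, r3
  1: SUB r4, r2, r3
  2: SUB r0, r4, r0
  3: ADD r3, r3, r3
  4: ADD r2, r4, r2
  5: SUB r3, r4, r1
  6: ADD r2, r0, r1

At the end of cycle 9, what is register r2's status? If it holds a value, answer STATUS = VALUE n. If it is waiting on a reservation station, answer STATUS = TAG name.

STATUS = TAG Add1

  c1: issue ADD r3<-Add1  regs: r0:9,r1:1,r2:8,r3:Add1,r4:7
  c2: issue SUB r4<-Add2  regs: r0:9,r1:1,r2:8,r3:Add1,r4:Add2
  c3: issue SUB r0<-Add3  regs: r0:Add3,r1:1,r2:8,r3:Add1,r4:Add2
  c4: CDB Add1=4; issue ADD r3<-Add1  regs: r0:Add3,r1:1,r2:8,r3:Add1,r4:Add2
  c5: stall  regs: r0:Add3,r1:1,r2:8,r3:Add1,r4:Add2
  c6: stall  regs: r0:Add3,r1:1,r2:8,r3:Add1,r4:Add2
  c7: CDB Add1=8; issue ADD r2<-Add1  regs: r0:Add3,r1:1,r2:Add1,r3:8,r4:Add2
  c8: CDB Add2=4; issue SUB r3<-Add2  regs: r0:Add3,r1:1,r2:Add1,r3:Add2,r4:4
  c9: stall  regs: r0:Add3,r1:1,r2:Add1,r3:Add2,r4:4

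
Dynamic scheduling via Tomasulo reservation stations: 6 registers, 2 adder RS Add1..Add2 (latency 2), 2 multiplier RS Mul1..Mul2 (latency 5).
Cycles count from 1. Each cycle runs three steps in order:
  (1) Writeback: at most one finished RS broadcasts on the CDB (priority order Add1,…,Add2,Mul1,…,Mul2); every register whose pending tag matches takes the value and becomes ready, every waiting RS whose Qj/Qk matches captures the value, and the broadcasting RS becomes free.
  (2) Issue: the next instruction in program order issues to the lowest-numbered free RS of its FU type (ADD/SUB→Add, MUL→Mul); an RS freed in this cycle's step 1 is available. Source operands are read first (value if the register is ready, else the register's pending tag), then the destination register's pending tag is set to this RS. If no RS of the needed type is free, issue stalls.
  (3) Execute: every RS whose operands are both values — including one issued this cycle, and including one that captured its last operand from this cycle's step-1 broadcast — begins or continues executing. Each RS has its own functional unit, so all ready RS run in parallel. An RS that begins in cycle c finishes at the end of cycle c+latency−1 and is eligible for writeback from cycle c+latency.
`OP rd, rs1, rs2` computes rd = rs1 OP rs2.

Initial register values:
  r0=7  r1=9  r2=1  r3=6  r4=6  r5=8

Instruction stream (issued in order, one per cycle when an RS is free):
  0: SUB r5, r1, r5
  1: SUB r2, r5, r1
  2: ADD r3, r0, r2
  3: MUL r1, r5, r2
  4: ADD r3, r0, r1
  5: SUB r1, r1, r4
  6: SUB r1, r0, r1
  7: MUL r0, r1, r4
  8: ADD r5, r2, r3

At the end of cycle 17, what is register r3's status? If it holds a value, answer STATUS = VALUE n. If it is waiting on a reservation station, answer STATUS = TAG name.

  c1: issue SUB r5<-Add1  regs: r0:7,r1:9,r2:1,r3:6,r4:6,r5:Add1
  c2: issue SUB r2<-Add2  regs: r0:7,r1:9,r2:Add2,r3:6,r4:6,r5:Add1
  c3: CDB Add1=1; issue ADD r3<-Add1  regs: r0:7,r1:9,r2:Add2,r3:Add1,r4:6,r5:1
  c4: issue MUL r1<-Mul1  regs: r0:7,r1:Mul1,r2:Add2,r3:Add1,r4:6,r5:1
  c5: CDB Add2=-8; issue ADD r3<-Add2  regs: r0:7,r1:Mul1,r2:-8,r3:Add2,r4:6,r5:1
  c6: stall  regs: r0:7,r1:Mul1,r2:-8,r3:Add2,r4:6,r5:1
  c7: CDB Add1=-1; issue SUB r1<-Add1  regs: r0:7,r1:Add1,r2:-8,r3:Add2,r4:6,r5:1
  c8: stall  regs: r0:7,r1:Add1,r2:-8,r3:Add2,r4:6,r5:1
  c9: stall  regs: r0:7,r1:Add1,r2:-8,r3:Add2,r4:6,r5:1
  c10: CDB Mul1=-8; stall  regs: r0:7,r1:Add1,r2:-8,r3:Add2,r4:6,r5:1
  c11: stall  regs: r0:7,r1:Add1,r2:-8,r3:Add2,r4:6,r5:1
  c12: CDB Add1=-14; issue SUB r1<-Add1  regs: r0:7,r1:Add1,r2:-8,r3:Add2,r4:6,r5:1
  c13: CDB Add2=-1; issue MUL r0<-Mul1  regs: r0:Mul1,r1:Add1,r2:-8,r3:-1,r4:6,r5:1
  c14: CDB Add1=21; issue ADD r5<-Add1  regs: r0:Mul1,r1:21,r2:-8,r3:-1,r4:6,r5:Add1
  c15: -  regs: r0:Mul1,r1:21,r2:-8,r3:-1,r4:6,r5:Add1
  c16: CDB Add1=-9  regs: r0:Mul1,r1:21,r2:-8,r3:-1,r4:6,r5:-9
  c17: -  regs: r0:Mul1,r1:21,r2:-8,r3:-1,r4:6,r5:-9

STATUS = VALUE -1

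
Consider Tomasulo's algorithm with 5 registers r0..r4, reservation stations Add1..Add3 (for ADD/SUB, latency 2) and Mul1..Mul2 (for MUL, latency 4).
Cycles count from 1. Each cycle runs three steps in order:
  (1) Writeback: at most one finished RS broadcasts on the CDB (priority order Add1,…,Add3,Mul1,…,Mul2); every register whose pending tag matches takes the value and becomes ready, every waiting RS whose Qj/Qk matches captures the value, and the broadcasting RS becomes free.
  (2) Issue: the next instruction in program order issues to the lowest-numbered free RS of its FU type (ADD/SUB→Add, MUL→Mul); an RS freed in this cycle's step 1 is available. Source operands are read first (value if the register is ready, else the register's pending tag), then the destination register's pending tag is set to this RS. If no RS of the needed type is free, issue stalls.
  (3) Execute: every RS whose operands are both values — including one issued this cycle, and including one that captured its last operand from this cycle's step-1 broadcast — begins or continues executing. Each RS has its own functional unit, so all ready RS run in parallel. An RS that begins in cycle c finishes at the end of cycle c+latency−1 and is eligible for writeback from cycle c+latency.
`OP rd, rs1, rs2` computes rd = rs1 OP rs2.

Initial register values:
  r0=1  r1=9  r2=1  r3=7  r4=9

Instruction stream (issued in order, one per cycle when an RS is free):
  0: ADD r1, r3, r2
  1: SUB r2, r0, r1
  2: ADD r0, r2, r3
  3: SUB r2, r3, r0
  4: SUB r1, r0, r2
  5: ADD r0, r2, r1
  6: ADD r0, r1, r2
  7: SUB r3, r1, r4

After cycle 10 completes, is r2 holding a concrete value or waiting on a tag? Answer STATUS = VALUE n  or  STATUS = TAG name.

c1: issue ADD r1<-Add1 | r0:1,r1:Add1,r2:1,r3:7,r4:9
c2: issue SUB r2<-Add2 | r0:1,r1:Add1,r2:Add2,r3:7,r4:9
c3: CDB Add1=8; issue ADD r0<-Add1 | r0:Add1,r1:8,r2:Add2,r3:7,r4:9
c4: issue SUB r2<-Add3 | r0:Add1,r1:8,r2:Add3,r3:7,r4:9
c5: CDB Add2=-7; issue SUB r1<-Add2 | r0:Add1,r1:Add2,r2:Add3,r3:7,r4:9
c6: stall | r0:Add1,r1:Add2,r2:Add3,r3:7,r4:9
c7: CDB Add1=0; issue ADD r0<-Add1 | r0:Add1,r1:Add2,r2:Add3,r3:7,r4:9
c8: stall | r0:Add1,r1:Add2,r2:Add3,r3:7,r4:9
c9: CDB Add3=7; issue ADD r0<-Add3 | r0:Add3,r1:Add2,r2:7,r3:7,r4:9
c10: stall | r0:Add3,r1:Add2,r2:7,r3:7,r4:9

STATUS = VALUE 7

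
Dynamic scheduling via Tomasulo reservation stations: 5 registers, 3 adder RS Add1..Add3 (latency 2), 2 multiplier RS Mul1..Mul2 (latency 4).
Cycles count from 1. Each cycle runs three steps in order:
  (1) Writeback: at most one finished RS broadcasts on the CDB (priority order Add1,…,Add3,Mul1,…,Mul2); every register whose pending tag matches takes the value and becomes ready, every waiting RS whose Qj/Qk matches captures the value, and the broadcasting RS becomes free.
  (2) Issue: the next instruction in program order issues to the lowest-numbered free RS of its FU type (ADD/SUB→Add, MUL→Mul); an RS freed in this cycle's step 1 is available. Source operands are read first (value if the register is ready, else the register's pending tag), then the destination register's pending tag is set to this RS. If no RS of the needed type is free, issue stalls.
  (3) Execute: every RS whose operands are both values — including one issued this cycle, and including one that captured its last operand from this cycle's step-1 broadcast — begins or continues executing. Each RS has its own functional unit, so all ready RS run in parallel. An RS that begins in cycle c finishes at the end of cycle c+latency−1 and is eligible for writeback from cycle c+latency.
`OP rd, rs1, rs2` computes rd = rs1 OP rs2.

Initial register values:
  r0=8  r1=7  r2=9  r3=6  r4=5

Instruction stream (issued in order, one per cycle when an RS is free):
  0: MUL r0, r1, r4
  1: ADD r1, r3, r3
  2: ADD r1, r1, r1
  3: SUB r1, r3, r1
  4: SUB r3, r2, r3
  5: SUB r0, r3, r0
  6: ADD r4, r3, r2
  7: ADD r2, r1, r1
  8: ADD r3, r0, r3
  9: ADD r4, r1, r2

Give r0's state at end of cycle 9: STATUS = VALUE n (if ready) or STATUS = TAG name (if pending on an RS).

c1: issue MUL r0<-Mul1 | r0:Mul1,r1:7,r2:9,r3:6,r4:5
c2: issue ADD r1<-Add1 | r0:Mul1,r1:Add1,r2:9,r3:6,r4:5
c3: issue ADD r1<-Add2 | r0:Mul1,r1:Add2,r2:9,r3:6,r4:5
c4: CDB Add1=12; issue SUB r1<-Add1 | r0:Mul1,r1:Add1,r2:9,r3:6,r4:5
c5: CDB Mul1=35; issue SUB r3<-Add3 | r0:35,r1:Add1,r2:9,r3:Add3,r4:5
c6: CDB Add2=24; issue SUB r0<-Add2 | r0:Add2,r1:Add1,r2:9,r3:Add3,r4:5
c7: CDB Add3=3; issue ADD r4<-Add3 | r0:Add2,r1:Add1,r2:9,r3:3,r4:Add3
c8: CDB Add1=-18; issue ADD r2<-Add1 | r0:Add2,r1:-18,r2:Add1,r3:3,r4:Add3
c9: CDB Add2=-32; issue ADD r3<-Add2 | r0:-32,r1:-18,r2:Add1,r3:Add2,r4:Add3

STATUS = VALUE -32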